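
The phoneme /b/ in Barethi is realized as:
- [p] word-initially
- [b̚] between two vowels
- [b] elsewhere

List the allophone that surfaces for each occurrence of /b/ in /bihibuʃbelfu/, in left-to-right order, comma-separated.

[p], [b̚], [b]

Occurrence 1 (position 1): word-initially → [p].
Occurrence 2 (position 5): between two vowels → [b̚].
Occurrence 3 (position 8): no conditioning environment matches → elsewhere allophone [b].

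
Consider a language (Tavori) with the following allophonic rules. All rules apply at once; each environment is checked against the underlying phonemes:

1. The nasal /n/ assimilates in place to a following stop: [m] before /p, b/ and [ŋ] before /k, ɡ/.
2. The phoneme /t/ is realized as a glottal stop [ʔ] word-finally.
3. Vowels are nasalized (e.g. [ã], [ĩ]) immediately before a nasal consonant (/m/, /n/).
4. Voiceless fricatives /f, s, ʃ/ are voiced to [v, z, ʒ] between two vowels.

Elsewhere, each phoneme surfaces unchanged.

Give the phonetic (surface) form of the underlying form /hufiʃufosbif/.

/h/ (word-initial) is unaffected → [h].
/u/ (between /h/ and /f/): rule 3 targets it, but not before a nasal consonant → unchanged [u].
/f/ (between /u/ and /i/) occurs between two vowels → [v] by rule 4.
/i/ (between /f/ and /ʃ/): rule 3 targets it, but not before a nasal consonant → unchanged [i].
Rule 4 applies to /ʃ/ (between /i/ and /u/: between two vowels) → [ʒ].
/u/ (between /ʃ/ and /f/) fails the environment for rule 3, so it stays [u].
/f/ (between /u/ and /o/) occurs between two vowels → [v] by rule 4.
/o/ (between /f/ and /s/) is in the target of rule 3 but the environment (before a nasal consonant) is not met → [o].
/s/ (between /o/ and /b/) fails the environment for rule 4, so it stays [s].
/b/ — not in any rule's target class → [b].
/i/ (between /b/ and /f/) fails the environment for rule 3, so it stays [i].
/f/ (word-final): rule 4 targets it, but not between two vowels → unchanged [f].

[huviʒuvosbif]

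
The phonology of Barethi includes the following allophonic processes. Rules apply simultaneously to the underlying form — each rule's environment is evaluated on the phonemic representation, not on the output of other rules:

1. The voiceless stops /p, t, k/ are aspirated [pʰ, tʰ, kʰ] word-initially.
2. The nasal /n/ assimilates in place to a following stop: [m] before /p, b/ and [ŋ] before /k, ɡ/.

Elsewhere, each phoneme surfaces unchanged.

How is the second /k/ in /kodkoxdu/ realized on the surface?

[k]

/k/ (between /d/ and /o/) is in the target of rule 1 but the environment (word-initially) is not met → [k].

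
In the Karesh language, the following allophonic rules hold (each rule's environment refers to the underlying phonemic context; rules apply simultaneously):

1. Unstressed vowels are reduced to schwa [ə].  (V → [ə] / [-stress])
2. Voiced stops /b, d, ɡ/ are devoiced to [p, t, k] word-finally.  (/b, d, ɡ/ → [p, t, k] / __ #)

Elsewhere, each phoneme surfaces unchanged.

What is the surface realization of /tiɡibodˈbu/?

/t/ (word-initial) is unaffected → [t].
/i/ (between /t/ and /ɡ/): in an unstressed syllable, so rule 1 applies → [ə].
/ɡ/ (between /i/ and /i/) is in the target of rule 2 but the environment (word-finally) is not met → [ɡ].
/i/ meets the environment for rule 1 (in an unstressed syllable) → [ə].
/b/ (between /i/ and /o/) is in the target of rule 2 but the environment (word-finally) is not met → [b].
Rule 1 applies to /o/ (between /b/ and /d/: in an unstressed syllable) → [ə].
/d/ — between /o/ and /b/; rule 2 does not apply here → [d].
/b/ (between /d/ and /u/) fails the environment for rule 2, so it stays [b].
/u/ (word-final): rule 1 targets it, but not in an unstressed syllable → unchanged [u].

[təɡəbədˈbu]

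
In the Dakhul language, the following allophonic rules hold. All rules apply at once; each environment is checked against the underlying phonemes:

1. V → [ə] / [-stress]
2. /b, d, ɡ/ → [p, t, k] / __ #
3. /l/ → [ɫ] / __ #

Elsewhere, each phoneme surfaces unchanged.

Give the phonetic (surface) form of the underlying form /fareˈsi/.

[fərəˈsi]

/f/ (word-initial) is unaffected → [f].
/a/ (between /f/ and /r/): in an unstressed syllable, so rule 1 applies → [ə].
/r/ stays [r].
Rule 1 applies to /e/ (between /r/ and /s/: in an unstressed syllable) → [ə].
/s/ (between /e/ and /i/) is unaffected → [s].
/i/ (word-final) is in the target of rule 1 but the environment (in an unstressed syllable) is not met → [i].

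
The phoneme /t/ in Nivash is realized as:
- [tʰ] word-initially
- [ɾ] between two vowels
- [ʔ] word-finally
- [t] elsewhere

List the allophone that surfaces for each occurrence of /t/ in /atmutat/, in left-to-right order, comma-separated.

[t], [ɾ], [ʔ]

Occurrence 1 (position 2): no conditioning environment matches → elsewhere allophone [t].
Occurrence 2 (position 5): between two vowels → [ɾ].
Occurrence 3 (position 7): word-finally → [ʔ].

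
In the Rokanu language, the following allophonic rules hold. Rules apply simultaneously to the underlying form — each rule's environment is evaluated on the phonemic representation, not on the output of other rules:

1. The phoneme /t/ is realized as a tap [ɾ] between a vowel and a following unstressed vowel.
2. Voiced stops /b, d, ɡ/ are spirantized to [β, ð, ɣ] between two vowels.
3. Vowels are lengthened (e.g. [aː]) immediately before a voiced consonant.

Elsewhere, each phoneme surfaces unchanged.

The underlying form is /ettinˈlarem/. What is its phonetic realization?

/e/ (word-initial) is in the target of rule 3 but the environment (before a voiced consonant) is not met → [e].
/t/ — between /e/ and /t/; rule 1 does not apply here → [t].
/t/ — between /t/ and /i/; rule 1 does not apply here → [t].
/i/ — between /t/ and /n/, before a voiced consonant — surfaces as [iː] (rule 3).
/n/ (between /i/ and /l/) is unaffected → [n].
/l/ stays [l].
/a/ — between /l/ and /r/, before a voiced consonant — surfaces as [aː] (rule 3).
/r/ — not in any rule's target class → [r].
/e/ (between /r/ and /m/) occurs before a voiced consonant → [eː] by rule 3.
/m/ stays [m].

[ettiːnˈlaːreːm]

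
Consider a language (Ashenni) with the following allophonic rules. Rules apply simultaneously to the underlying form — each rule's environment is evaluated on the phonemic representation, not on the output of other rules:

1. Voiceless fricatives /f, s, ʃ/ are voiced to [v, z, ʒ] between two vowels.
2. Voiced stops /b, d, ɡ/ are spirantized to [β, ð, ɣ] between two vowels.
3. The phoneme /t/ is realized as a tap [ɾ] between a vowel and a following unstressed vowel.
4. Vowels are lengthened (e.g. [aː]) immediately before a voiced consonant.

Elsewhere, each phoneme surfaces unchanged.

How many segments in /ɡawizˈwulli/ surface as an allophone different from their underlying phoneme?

3

Segments that undergo a rule: /a/ → [aː] (rule 4); /i/ → [iː] (rule 4); /u/ → [uː] (rule 4).
All other segments surface unchanged.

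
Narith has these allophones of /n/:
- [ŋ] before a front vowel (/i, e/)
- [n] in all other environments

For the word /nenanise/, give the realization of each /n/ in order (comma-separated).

Occurrence 1 (position 1): before a front vowel (/i, e/) → [ŋ].
Occurrence 2 (position 3): no conditioning environment matches → elsewhere allophone [n].
Occurrence 3 (position 5): before a front vowel (/i, e/) → [ŋ].

[ŋ], [n], [ŋ]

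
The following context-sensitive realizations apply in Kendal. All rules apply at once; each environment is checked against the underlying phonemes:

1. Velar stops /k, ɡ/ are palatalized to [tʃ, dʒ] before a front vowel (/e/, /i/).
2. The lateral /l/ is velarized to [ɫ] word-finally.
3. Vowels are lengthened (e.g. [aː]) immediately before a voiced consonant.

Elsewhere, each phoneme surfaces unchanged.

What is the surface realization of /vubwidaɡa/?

/v/ stays [v].
/u/ (between /v/ and /b/) occurs before a voiced consonant → [uː] by rule 3.
/b/ — not in any rule's target class → [b].
/w/ stays [w].
/i/ — between /w/ and /d/, before a voiced consonant — surfaces as [iː] (rule 3).
/d/ — not in any rule's target class → [d].
/a/ meets the environment for rule 3 (before a voiced consonant) → [aː].
/ɡ/ — between /a/ and /a/; rule 1 does not apply here → [ɡ].
/a/ (word-final) fails the environment for rule 3, so it stays [a].

[vuːbwiːdaːɡa]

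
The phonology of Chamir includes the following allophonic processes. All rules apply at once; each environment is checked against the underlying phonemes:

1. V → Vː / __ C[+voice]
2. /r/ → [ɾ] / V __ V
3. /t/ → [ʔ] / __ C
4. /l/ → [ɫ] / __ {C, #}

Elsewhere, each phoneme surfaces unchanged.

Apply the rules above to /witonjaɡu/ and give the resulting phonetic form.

/i/ (between /w/ and /t/): rule 1 targets it, but not before a voiced consonant → unchanged [i].
/t/ — between /i/ and /o/; rule 3 does not apply here → [t].
/o/ meets the environment for rule 1 (before a voiced consonant) → [oː].
/a/ (between /j/ and /ɡ/): before a voiced consonant, so rule 1 applies → [aː].
/u/ (word-final) is in the target of rule 1 but the environment (before a voiced consonant) is not met → [u].

[witoːnjaːɡu]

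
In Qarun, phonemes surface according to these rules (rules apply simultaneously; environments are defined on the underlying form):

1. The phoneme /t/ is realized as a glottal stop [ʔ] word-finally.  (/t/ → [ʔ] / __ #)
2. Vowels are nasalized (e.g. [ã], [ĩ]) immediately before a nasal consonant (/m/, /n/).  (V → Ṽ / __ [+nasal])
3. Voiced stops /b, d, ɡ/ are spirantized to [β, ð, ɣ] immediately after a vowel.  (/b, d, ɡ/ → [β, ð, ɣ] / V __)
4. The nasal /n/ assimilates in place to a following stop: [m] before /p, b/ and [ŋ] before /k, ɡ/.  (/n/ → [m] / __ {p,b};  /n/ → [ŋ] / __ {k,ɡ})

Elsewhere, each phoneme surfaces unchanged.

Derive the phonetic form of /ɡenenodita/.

/ɡ/ (word-initial) is in the target of rule 3 but the environment (immediately after a vowel) is not met → [ɡ].
/e/ (between /ɡ/ and /n/) occurs before a nasal consonant → [ẽ] by rule 2.
/n/ (between /e/ and /e/) fails the environment for rule 4, so it stays [n].
Rule 2 applies to /e/ (between /n/ and /n/: before a nasal consonant) → [ẽ].
/n/ (between /e/ and /o/) fails the environment for rule 4, so it stays [n].
/o/ (between /n/ and /d/) is in the target of rule 2 but the environment (before a nasal consonant) is not met → [o].
/d/ (between /o/ and /i/): immediately after a vowel, so rule 3 applies → [ð].
/i/ (between /d/ and /t/) is in the target of rule 2 but the environment (before a nasal consonant) is not met → [i].
/t/ (between /i/ and /a/) fails the environment for rule 1, so it stays [t].
/a/ (word-final) fails the environment for rule 2, so it stays [a].

[ɡẽnẽnoðita]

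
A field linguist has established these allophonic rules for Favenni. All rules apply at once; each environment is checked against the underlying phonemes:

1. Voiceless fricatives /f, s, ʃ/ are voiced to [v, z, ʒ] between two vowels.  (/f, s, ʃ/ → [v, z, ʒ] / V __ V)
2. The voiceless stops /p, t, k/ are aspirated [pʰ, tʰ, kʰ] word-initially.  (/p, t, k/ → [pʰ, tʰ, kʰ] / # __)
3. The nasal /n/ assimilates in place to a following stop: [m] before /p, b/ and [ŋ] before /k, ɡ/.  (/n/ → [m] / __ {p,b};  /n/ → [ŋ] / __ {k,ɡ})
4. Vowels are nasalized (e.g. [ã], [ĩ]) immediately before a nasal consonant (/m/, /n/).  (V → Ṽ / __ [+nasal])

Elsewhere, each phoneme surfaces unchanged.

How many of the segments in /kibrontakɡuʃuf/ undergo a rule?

Segments that undergo a rule: /k/ → [kʰ] (rule 2); /o/ → [õ] (rule 4); /ʃ/ → [ʒ] (rule 1).
All other segments surface unchanged.

3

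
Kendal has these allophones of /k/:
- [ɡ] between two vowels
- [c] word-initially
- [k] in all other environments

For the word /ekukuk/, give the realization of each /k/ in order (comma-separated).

Occurrence 1 (position 2): between two vowels → [ɡ].
Occurrence 2 (position 4): between two vowels → [ɡ].
Occurrence 3 (position 6): no conditioning environment matches → elsewhere allophone [k].

[ɡ], [ɡ], [k]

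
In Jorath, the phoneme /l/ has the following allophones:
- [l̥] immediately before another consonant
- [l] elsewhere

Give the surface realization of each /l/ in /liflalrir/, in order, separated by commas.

Occurrence 1 (position 1): no conditioning environment matches → elsewhere allophone [l].
Occurrence 2 (position 4): no conditioning environment matches → elsewhere allophone [l].
Occurrence 3 (position 6): immediately before another consonant → [l̥].

[l], [l], [l̥]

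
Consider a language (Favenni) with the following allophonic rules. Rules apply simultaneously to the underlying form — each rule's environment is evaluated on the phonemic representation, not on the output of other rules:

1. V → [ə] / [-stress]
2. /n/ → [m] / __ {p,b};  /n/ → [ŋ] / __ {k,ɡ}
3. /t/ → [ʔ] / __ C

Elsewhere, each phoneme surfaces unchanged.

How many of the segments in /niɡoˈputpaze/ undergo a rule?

Segments that undergo a rule: /i/ → [ə] (rule 1); /o/ → [ə] (rule 1); /t/ → [ʔ] (rule 3); /a/ → [ə] (rule 1); /e/ → [ə] (rule 1).
All other segments surface unchanged.

5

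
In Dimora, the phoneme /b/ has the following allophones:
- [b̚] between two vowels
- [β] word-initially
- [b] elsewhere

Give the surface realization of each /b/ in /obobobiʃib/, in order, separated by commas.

[b̚], [b̚], [b̚], [b]

Occurrence 1 (position 2): between two vowels → [b̚].
Occurrence 2 (position 4): between two vowels → [b̚].
Occurrence 3 (position 6): between two vowels → [b̚].
Occurrence 4 (position 10): no conditioning environment matches → elsewhere allophone [b].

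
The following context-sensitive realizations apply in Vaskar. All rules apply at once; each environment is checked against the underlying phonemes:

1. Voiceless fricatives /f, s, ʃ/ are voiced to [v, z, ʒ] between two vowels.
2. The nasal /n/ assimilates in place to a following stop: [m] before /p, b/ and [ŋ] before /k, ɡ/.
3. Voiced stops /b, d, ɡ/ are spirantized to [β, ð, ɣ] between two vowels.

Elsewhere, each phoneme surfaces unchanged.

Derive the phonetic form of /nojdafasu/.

[nojdavazu]

/n/ (word-initial) is in the target of rule 2 but the environment (before a labial or velar stop) is not met → [n].
/o/ (between /n/ and /j/): no rule targets it → [o].
/j/ (between /o/ and /d/): no rule targets it → [j].
/d/ (between /j/ and /a/): rule 3 targets it, but not between two vowels → unchanged [d].
/a/ — not in any rule's target class → [a].
/f/ meets the environment for rule 1 (between two vowels) → [v].
/a/ (between /f/ and /s/) is unaffected → [a].
/s/ — between /a/ and /u/, between two vowels — surfaces as [z] (rule 1).
/u/ (word-final): no rule targets it → [u].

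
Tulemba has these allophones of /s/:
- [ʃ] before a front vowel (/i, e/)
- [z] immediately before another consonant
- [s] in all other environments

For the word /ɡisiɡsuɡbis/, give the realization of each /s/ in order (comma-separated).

Occurrence 1 (position 3): before a front vowel (/i, e/) → [ʃ].
Occurrence 2 (position 6): no conditioning environment matches → elsewhere allophone [s].
Occurrence 3 (position 11): no conditioning environment matches → elsewhere allophone [s].

[ʃ], [s], [s]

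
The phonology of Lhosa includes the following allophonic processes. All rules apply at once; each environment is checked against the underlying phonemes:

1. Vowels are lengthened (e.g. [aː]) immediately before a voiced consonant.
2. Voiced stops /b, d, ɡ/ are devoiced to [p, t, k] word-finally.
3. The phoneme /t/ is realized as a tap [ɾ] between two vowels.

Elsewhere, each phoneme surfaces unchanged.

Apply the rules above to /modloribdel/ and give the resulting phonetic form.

[moːdloːriːbdeːl]

/m/ — not in any rule's target class → [m].
/o/ (between /m/ and /d/) occurs before a voiced consonant → [oː] by rule 1.
/d/ (between /o/ and /l/) is in the target of rule 2 but the environment (word-finally) is not met → [d].
/l/ (between /d/ and /o/): no rule targets it → [l].
/o/ meets the environment for rule 1 (before a voiced consonant) → [oː].
/r/ — not in any rule's target class → [r].
/i/ (between /r/ and /b/): before a voiced consonant, so rule 1 applies → [iː].
/b/ (between /i/ and /d/) is in the target of rule 2 but the environment (word-finally) is not met → [b].
/d/ (between /b/ and /e/) fails the environment for rule 2, so it stays [d].
Rule 1 applies to /e/ (between /d/ and /l/: before a voiced consonant) → [eː].
/l/ stays [l].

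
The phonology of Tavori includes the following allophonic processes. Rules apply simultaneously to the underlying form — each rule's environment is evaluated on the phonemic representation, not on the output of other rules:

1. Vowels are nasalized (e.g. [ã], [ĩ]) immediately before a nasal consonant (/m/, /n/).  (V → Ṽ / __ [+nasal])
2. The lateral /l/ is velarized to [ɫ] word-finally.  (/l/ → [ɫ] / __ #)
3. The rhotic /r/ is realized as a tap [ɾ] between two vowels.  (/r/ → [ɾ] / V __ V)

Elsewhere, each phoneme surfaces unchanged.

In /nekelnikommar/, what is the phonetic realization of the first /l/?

[l]

/l/ (between /e/ and /n/): rule 2 targets it, but not word-finally → unchanged [l].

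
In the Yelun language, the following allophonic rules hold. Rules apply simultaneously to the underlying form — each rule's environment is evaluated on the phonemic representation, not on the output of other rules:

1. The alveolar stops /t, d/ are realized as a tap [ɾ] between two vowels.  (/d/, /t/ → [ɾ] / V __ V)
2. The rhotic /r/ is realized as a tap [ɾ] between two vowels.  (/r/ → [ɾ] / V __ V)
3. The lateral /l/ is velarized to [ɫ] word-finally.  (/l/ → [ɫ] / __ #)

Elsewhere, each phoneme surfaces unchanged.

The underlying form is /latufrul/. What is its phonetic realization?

/l/ (word-initial) is in the target of rule 3 but the environment (word-finally) is not met → [l].
/a/ (between /l/ and /t/): no rule targets it → [a].
/t/ (between /a/ and /u/): between two vowels, so rule 1 applies → [ɾ].
/u/ — not in any rule's target class → [u].
/f/ stays [f].
/r/ (between /f/ and /u/) is in the target of rule 2 but the environment (between two vowels) is not met → [r].
/u/ — not in any rule's target class → [u].
/l/ meets the environment for rule 3 (word-finally) → [ɫ].

[laɾufruɫ]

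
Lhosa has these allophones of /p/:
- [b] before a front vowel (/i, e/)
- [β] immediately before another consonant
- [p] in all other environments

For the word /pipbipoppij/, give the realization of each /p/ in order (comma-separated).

Occurrence 1 (position 1): before a front vowel (/i, e/) → [b].
Occurrence 2 (position 3): immediately before another consonant → [β].
Occurrence 3 (position 6): no conditioning environment matches → elsewhere allophone [p].
Occurrence 4 (position 8): immediately before another consonant → [β].
Occurrence 5 (position 9): before a front vowel (/i, e/) → [b].

[b], [β], [p], [β], [b]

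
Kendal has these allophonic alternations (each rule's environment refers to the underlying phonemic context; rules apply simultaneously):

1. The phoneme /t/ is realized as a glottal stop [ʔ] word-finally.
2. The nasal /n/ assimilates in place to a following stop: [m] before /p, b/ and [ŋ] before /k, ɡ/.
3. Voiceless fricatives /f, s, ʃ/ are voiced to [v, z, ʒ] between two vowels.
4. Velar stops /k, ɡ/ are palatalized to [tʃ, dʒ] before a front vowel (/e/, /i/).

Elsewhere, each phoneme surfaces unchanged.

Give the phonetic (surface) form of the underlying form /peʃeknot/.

[peʒeknoʔ]

/ʃ/ (between /e/ and /e/) occurs between two vowels → [ʒ] by rule 3.
/k/ (between /e/ and /n/) fails the environment for rule 4, so it stays [k].
/n/ (between /k/ and /o/): rule 2 targets it, but not before a labial or velar stop → unchanged [n].
/t/ (word-final): word-finally, so rule 1 applies → [ʔ].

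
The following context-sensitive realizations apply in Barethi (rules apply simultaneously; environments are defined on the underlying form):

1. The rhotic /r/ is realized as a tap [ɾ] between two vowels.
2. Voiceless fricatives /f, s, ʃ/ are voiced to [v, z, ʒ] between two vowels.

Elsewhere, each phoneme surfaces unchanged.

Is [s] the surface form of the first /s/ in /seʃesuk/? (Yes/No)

Yes

/s/ (word-initial) is in the target of rule 2 but the environment (between two vowels) is not met → [s].
The actual realization is [s], which matches [s].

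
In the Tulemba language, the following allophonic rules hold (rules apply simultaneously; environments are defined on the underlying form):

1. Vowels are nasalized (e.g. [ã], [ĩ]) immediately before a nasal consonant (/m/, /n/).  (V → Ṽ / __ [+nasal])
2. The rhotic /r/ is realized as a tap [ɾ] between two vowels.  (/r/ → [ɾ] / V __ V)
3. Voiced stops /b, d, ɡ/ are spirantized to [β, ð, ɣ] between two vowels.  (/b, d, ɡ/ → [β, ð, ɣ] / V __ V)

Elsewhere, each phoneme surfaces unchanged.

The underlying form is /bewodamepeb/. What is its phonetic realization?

/b/ (word-initial): rule 3 targets it, but not between two vowels → unchanged [b].
/e/ (between /b/ and /w/) is in the target of rule 1 but the environment (before a nasal consonant) is not met → [e].
/w/ (between /e/ and /o/) is unaffected → [w].
/o/ (between /w/ and /d/): rule 1 targets it, but not before a nasal consonant → unchanged [o].
/d/ (between /o/ and /a/): between two vowels, so rule 3 applies → [ð].
/a/ (between /d/ and /m/) occurs before a nasal consonant → [ã] by rule 1.
/m/ stays [m].
/e/ (between /m/ and /p/) fails the environment for rule 1, so it stays [e].
/p/ stays [p].
/e/ (between /p/ and /b/): rule 1 targets it, but not before a nasal consonant → unchanged [e].
/b/ — word-final; rule 3 does not apply here → [b].

[bewoðãmepeb]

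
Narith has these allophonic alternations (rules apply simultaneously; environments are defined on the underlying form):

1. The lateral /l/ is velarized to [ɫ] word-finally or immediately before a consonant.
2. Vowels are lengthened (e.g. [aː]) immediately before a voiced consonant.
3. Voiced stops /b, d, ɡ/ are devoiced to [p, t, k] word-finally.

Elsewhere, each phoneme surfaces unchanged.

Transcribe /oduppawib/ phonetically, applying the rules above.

[oːduppaːwiːp]

/o/ — word-initial, before a voiced consonant — surfaces as [oː] (rule 2).
/d/ (between /o/ and /u/) fails the environment for rule 3, so it stays [d].
/u/ (between /d/ and /p/): rule 2 targets it, but not before a voiced consonant → unchanged [u].
/p/ (between /u/ and /p/): no rule targets it → [p].
/p/ (between /p/ and /a/) is unaffected → [p].
/a/ meets the environment for rule 2 (before a voiced consonant) → [aː].
/w/ (between /a/ and /i/) is unaffected → [w].
/i/ — between /w/ and /b/, before a voiced consonant — surfaces as [iː] (rule 2).
/b/ (word-final) occurs word-finally → [p] by rule 3.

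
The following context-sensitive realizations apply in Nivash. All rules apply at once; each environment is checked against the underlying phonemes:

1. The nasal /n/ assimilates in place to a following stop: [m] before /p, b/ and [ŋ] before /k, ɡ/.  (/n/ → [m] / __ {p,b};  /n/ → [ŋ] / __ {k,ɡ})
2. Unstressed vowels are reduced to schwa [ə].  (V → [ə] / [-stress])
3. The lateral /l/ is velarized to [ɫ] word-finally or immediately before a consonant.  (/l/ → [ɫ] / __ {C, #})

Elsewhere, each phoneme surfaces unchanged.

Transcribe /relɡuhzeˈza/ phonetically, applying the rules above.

/r/ — not in any rule's target class → [r].
/e/ (between /r/ and /l/) occurs in an unstressed syllable → [ə] by rule 2.
/l/ meets the environment for rule 3 (word-finally or immediately before a consonant) → [ɫ].
/ɡ/ stays [ɡ].
/u/ meets the environment for rule 2 (in an unstressed syllable) → [ə].
/h/ stays [h].
/z/ — not in any rule's target class → [z].
/e/ (between /z/ and /z/): in an unstressed syllable, so rule 2 applies → [ə].
/z/ (between /e/ and /a/) is unaffected → [z].
/a/ — word-final; rule 2 does not apply here → [a].

[rəɫɡəhzəˈza]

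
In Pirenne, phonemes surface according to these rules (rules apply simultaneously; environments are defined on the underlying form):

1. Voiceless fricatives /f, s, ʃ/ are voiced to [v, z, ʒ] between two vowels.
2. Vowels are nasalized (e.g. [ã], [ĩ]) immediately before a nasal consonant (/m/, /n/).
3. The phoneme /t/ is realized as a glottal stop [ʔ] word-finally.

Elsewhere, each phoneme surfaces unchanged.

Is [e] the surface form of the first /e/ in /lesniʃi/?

/e/ (between /l/ and /s/) fails the environment for rule 2, so it stays [e].
The actual realization is [e], which matches [e].

Yes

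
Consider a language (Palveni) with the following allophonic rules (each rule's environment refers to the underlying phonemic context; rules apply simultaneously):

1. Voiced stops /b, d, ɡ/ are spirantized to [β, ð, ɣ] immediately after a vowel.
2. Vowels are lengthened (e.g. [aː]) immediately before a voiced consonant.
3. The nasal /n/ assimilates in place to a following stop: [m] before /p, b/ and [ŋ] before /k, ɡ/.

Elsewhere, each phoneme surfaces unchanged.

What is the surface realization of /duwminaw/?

/d/ (word-initial) fails the environment for rule 1, so it stays [d].
/u/ — between /d/ and /w/, before a voiced consonant — surfaces as [uː] (rule 2).
/w/ (between /u/ and /m/): no rule targets it → [w].
/m/ — not in any rule's target class → [m].
/i/ — between /m/ and /n/, before a voiced consonant — surfaces as [iː] (rule 2).
/n/ (between /i/ and /a/) is in the target of rule 3 but the environment (before a labial or velar stop) is not met → [n].
/a/ — between /n/ and /w/, before a voiced consonant — surfaces as [aː] (rule 2).
/w/ (word-final) is unaffected → [w].

[duːwmiːnaːw]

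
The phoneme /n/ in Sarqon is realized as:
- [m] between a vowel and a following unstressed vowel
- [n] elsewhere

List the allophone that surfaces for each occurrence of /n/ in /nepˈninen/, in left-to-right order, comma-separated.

[n], [n], [m], [n]

Occurrence 1 (position 1): no conditioning environment matches → elsewhere allophone [n].
Occurrence 2 (position 4): no conditioning environment matches → elsewhere allophone [n].
Occurrence 3 (position 6): between a vowel and a following unstressed vowel → [m].
Occurrence 4 (position 8): no conditioning environment matches → elsewhere allophone [n].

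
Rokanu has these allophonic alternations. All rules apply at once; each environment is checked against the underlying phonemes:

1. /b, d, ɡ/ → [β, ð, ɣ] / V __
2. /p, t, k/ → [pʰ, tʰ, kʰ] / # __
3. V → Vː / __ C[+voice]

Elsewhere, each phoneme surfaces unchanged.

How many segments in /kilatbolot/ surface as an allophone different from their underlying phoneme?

Segments that undergo a rule: /k/ → [kʰ] (rule 2); /i/ → [iː] (rule 3); /o/ → [oː] (rule 3).
All other segments surface unchanged.

3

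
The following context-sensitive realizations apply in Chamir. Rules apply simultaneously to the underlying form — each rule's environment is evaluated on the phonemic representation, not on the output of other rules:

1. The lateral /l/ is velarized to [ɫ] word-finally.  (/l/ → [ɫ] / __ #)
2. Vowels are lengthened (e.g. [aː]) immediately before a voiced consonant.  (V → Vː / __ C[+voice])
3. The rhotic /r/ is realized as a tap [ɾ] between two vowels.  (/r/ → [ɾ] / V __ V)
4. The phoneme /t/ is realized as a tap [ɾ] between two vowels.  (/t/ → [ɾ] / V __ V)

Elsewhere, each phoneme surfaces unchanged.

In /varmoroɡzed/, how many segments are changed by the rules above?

Segments that undergo a rule: /a/ → [aː] (rule 2); /o/ → [oː] (rule 2); /r/ → [ɾ] (rule 3); /o/ → [oː] (rule 2); /e/ → [eː] (rule 2).
All other segments surface unchanged.

5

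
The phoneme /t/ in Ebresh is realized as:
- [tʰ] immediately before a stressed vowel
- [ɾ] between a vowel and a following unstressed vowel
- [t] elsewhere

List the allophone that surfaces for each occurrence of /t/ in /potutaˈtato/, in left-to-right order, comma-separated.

Occurrence 1 (position 3): between a vowel and an unstressed vowel → [ɾ].
Occurrence 2 (position 5): between a vowel and an unstressed vowel → [ɾ].
Occurrence 3 (position 7): immediately before a stressed vowel → [tʰ].
Occurrence 4 (position 9): between a vowel and an unstressed vowel → [ɾ].

[ɾ], [ɾ], [tʰ], [ɾ]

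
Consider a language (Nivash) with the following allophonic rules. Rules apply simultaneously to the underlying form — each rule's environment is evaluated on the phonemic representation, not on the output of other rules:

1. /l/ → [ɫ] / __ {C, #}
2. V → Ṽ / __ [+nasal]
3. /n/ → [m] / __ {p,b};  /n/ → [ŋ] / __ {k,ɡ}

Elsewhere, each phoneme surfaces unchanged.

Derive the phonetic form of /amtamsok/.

[ãmtãmsok]

Rule 2 applies to /a/ (word-initial: before a nasal consonant) → [ã].
/m/ (between /a/ and /t/): no rule targets it → [m].
/t/ — not in any rule's target class → [t].
/a/ meets the environment for rule 2 (before a nasal consonant) → [ã].
/m/ stays [m].
/s/ stays [s].
/o/ — between /s/ and /k/; rule 2 does not apply here → [o].
/k/ — not in any rule's target class → [k].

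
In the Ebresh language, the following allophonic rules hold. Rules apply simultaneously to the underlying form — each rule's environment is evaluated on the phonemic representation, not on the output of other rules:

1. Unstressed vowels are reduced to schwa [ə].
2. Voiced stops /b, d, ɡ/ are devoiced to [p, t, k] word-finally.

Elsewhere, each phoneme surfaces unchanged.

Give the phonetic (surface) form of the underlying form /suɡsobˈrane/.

[səɡsəbˈranə]

/s/ (word-initial): no rule targets it → [s].
/u/ (between /s/ and /ɡ/): in an unstressed syllable, so rule 1 applies → [ə].
/ɡ/ (between /u/ and /s/) fails the environment for rule 2, so it stays [ɡ].
/s/ stays [s].
/o/ meets the environment for rule 1 (in an unstressed syllable) → [ə].
/b/ (between /o/ and /r/) fails the environment for rule 2, so it stays [b].
/r/ (between /b/ and /a/) is unaffected → [r].
/a/ (between /r/ and /n/): rule 1 targets it, but not in an unstressed syllable → unchanged [a].
/n/ (between /a/ and /e/) is unaffected → [n].
/e/ (word-final): in an unstressed syllable, so rule 1 applies → [ə].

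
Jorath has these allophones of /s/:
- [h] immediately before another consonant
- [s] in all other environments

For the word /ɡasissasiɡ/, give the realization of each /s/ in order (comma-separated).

Occurrence 1 (position 3): no conditioning environment matches → elsewhere allophone [s].
Occurrence 2 (position 5): immediately before another consonant → [h].
Occurrence 3 (position 6): no conditioning environment matches → elsewhere allophone [s].
Occurrence 4 (position 8): no conditioning environment matches → elsewhere allophone [s].

[s], [h], [s], [s]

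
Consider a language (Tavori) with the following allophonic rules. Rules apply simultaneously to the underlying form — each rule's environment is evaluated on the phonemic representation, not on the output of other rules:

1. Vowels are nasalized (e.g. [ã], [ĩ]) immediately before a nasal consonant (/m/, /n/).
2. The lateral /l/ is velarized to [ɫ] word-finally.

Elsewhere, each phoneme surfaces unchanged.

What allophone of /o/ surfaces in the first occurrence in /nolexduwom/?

[o]

/o/ (between /n/ and /l/) is in the target of rule 1 but the environment (before a nasal consonant) is not met → [o].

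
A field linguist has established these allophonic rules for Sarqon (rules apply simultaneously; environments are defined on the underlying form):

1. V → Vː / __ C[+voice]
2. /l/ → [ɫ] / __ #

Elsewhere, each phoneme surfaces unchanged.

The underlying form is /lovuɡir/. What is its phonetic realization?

[loːvuːɡiːr]

/l/ — word-initial; rule 2 does not apply here → [l].
/o/ — between /l/ and /v/, before a voiced consonant — surfaces as [oː] (rule 1).
/v/ (between /o/ and /u/) is unaffected → [v].
/u/ — between /v/ and /ɡ/, before a voiced consonant — surfaces as [uː] (rule 1).
/ɡ/ (between /u/ and /i/) is unaffected → [ɡ].
/i/ (between /ɡ/ and /r/): before a voiced consonant, so rule 1 applies → [iː].
/r/ — not in any rule's target class → [r].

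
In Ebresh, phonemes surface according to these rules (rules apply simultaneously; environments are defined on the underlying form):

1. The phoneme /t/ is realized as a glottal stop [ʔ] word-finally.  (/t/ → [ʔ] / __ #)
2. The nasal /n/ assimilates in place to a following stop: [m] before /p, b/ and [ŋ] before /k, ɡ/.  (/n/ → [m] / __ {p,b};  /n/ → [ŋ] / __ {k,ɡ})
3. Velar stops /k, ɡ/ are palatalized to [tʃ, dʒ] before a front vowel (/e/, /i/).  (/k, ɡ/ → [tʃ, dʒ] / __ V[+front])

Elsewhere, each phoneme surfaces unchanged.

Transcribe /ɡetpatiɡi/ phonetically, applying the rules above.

/ɡ/ — word-initial, before a front vowel — surfaces as [dʒ] (rule 3).
/e/ — not in any rule's target class → [e].
/t/ (between /e/ and /p/) fails the environment for rule 1, so it stays [t].
/p/ stays [p].
/a/ (between /p/ and /t/) is unaffected → [a].
/t/ (between /a/ and /i/) fails the environment for rule 1, so it stays [t].
/i/ stays [i].
Rule 3 applies to /ɡ/ (between /i/ and /i/: before a front vowel) → [dʒ].
/i/ stays [i].

[dʒetpatidʒi]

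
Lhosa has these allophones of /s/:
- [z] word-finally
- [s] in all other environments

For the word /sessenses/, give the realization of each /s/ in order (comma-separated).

[s], [s], [s], [s], [z]

Occurrence 1 (position 1): no conditioning environment matches → elsewhere allophone [s].
Occurrence 2 (position 3): no conditioning environment matches → elsewhere allophone [s].
Occurrence 3 (position 4): no conditioning environment matches → elsewhere allophone [s].
Occurrence 4 (position 7): no conditioning environment matches → elsewhere allophone [s].
Occurrence 5 (position 9): word-finally → [z].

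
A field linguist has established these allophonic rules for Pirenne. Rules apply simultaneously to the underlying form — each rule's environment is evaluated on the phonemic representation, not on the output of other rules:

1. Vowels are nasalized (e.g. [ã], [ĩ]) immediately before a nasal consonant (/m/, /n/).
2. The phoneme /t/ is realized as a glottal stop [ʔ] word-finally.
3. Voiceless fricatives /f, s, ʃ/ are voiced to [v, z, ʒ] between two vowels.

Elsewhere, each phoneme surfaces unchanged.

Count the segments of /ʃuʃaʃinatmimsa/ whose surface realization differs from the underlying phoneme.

4

Segments that undergo a rule: /ʃ/ → [ʒ] (rule 3); /ʃ/ → [ʒ] (rule 3); /i/ → [ĩ] (rule 1); /i/ → [ĩ] (rule 1).
All other segments surface unchanged.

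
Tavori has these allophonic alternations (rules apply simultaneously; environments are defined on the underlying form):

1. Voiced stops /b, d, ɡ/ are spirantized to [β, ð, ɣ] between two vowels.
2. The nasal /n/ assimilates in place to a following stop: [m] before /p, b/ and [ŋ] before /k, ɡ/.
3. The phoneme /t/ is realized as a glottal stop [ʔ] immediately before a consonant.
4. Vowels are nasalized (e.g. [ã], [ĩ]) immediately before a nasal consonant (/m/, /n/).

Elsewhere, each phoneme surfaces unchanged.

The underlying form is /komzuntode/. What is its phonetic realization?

/k/ stays [k].
/o/ — between /k/ and /m/, before a nasal consonant — surfaces as [õ] (rule 4).
/m/ (between /o/ and /z/): no rule targets it → [m].
/z/ (between /m/ and /u/): no rule targets it → [z].
Rule 4 applies to /u/ (between /z/ and /n/: before a nasal consonant) → [ũ].
/n/ (between /u/ and /t/) fails the environment for rule 2, so it stays [n].
/t/ (between /n/ and /o/) fails the environment for rule 3, so it stays [t].
/o/ — between /t/ and /d/; rule 4 does not apply here → [o].
/d/ (between /o/ and /e/) occurs between two vowels → [ð] by rule 1.
/e/ (word-final): rule 4 targets it, but not before a nasal consonant → unchanged [e].

[kõmzũntoðe]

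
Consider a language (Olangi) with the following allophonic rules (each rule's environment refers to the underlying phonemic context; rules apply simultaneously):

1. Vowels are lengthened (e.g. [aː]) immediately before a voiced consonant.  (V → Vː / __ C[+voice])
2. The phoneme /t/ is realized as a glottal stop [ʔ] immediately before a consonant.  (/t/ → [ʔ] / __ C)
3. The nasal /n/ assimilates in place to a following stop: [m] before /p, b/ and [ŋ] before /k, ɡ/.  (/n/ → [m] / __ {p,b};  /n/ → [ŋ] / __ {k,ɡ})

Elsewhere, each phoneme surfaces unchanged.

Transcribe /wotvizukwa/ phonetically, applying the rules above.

[woʔviːzukwa]

/o/ (between /w/ and /t/): rule 1 targets it, but not before a voiced consonant → unchanged [o].
/t/ meets the environment for rule 2 (immediately before a consonant) → [ʔ].
/i/ (between /v/ and /z/): before a voiced consonant, so rule 1 applies → [iː].
/u/ (between /z/ and /k/) is in the target of rule 1 but the environment (before a voiced consonant) is not met → [u].
/a/ (word-final) is in the target of rule 1 but the environment (before a voiced consonant) is not met → [a].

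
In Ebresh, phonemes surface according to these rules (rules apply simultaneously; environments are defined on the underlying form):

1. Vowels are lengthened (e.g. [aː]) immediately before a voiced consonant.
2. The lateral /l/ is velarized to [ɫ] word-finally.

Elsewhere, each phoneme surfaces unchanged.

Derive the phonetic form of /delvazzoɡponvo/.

/e/ (between /d/ and /l/) occurs before a voiced consonant → [eː] by rule 1.
/l/ (between /e/ and /v/) is in the target of rule 2 but the environment (word-finally) is not met → [l].
/a/ (between /v/ and /z/) occurs before a voiced consonant → [aː] by rule 1.
/o/ (between /z/ and /ɡ/): before a voiced consonant, so rule 1 applies → [oː].
/o/ — between /p/ and /n/, before a voiced consonant — surfaces as [oː] (rule 1).
/o/ (word-final) is in the target of rule 1 but the environment (before a voiced consonant) is not met → [o].

[deːlvaːzzoːɡpoːnvo]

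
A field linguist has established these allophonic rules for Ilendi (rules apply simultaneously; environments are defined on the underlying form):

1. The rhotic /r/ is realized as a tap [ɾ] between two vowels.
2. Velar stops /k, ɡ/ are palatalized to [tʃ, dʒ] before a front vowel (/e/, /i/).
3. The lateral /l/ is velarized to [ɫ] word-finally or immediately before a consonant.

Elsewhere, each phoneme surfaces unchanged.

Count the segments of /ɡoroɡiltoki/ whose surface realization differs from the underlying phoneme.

Segments that undergo a rule: /r/ → [ɾ] (rule 1); /ɡ/ → [dʒ] (rule 2); /l/ → [ɫ] (rule 3); /k/ → [tʃ] (rule 2).
All other segments surface unchanged.

4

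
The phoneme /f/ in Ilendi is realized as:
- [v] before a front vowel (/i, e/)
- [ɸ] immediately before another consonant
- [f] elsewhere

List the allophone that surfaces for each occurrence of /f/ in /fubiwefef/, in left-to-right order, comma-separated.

Occurrence 1 (position 1): no conditioning environment matches → elsewhere allophone [f].
Occurrence 2 (position 7): before a front vowel (/i, e/) → [v].
Occurrence 3 (position 9): no conditioning environment matches → elsewhere allophone [f].

[f], [v], [f]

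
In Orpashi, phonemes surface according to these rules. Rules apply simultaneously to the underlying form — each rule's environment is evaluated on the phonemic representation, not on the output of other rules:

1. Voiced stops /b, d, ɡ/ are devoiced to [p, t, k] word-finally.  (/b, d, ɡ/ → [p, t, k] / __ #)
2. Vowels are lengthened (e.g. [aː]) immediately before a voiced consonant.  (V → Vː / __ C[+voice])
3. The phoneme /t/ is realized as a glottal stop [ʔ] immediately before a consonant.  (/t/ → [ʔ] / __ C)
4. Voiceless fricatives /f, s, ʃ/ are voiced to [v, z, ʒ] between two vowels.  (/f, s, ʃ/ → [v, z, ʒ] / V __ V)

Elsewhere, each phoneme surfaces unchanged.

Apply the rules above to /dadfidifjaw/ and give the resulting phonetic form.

[daːdfiːdifjaːw]

/d/ (word-initial): rule 1 targets it, but not word-finally → unchanged [d].
/a/ — between /d/ and /d/, before a voiced consonant — surfaces as [aː] (rule 2).
/d/ — between /a/ and /f/; rule 1 does not apply here → [d].
/f/ — between /d/ and /i/; rule 4 does not apply here → [f].
/i/ meets the environment for rule 2 (before a voiced consonant) → [iː].
/d/ (between /i/ and /i/) fails the environment for rule 1, so it stays [d].
/i/ (between /d/ and /f/) is in the target of rule 2 but the environment (before a voiced consonant) is not met → [i].
/f/ — between /i/ and /j/; rule 4 does not apply here → [f].
/j/ (between /f/ and /a/): no rule targets it → [j].
Rule 2 applies to /a/ (between /j/ and /w/: before a voiced consonant) → [aː].
/w/ stays [w].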